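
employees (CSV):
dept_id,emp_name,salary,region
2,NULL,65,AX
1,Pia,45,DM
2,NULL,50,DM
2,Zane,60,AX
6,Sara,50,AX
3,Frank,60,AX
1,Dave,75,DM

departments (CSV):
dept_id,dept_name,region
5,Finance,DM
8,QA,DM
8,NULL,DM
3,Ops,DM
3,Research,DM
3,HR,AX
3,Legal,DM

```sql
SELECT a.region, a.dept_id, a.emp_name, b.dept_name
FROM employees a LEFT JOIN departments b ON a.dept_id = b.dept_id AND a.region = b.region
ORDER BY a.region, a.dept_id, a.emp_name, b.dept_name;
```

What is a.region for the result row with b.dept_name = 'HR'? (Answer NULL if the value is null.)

AX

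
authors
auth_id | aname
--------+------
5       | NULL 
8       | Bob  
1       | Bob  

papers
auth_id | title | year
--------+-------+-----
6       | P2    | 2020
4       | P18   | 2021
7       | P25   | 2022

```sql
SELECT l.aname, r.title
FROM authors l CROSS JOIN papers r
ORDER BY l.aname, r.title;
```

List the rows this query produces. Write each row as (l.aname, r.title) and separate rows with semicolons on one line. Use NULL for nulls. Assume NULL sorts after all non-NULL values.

(Bob, P18); (Bob, P18); (Bob, P2); (Bob, P2); (Bob, P25); (Bob, P25); (NULL, P18); (NULL, P2); (NULL, P25)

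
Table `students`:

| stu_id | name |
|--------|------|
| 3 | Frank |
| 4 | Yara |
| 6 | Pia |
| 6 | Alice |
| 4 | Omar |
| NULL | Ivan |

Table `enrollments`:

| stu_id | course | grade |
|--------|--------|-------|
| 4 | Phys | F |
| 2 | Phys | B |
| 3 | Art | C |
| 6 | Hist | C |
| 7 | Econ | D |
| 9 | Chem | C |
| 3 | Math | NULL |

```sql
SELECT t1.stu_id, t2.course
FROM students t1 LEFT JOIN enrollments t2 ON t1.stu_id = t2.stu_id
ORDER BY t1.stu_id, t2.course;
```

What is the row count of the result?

7

LEFT JOIN keeps every row from `students`; unmatched rows get NULL for `enrollments`'s columns.
Matching on t1.stu_id = t2.stu_id. A NULL in a compared column never satisfies the condition.
Matched pairs: 6; unmatched t1 rows kept: 1.
Total: 6 matched + 1 padded = 7 rows.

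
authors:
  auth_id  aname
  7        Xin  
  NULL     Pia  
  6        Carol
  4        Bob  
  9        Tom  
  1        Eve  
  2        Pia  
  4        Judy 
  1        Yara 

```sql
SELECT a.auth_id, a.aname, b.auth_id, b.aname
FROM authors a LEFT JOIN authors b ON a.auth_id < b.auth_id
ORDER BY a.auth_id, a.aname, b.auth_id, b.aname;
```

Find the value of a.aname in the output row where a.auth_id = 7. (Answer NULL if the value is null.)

Xin

LEFT JOIN keeps every row from `authors a`; unmatched rows get NULL for `authors b`'s columns.
Matching on a.auth_id < b.auth_id. A NULL in a compared column never satisfies the condition.
- a (auth_id=7) pairs with 1 row(s) of b.
- a (auth_id=NULL) has no partner → padded with NULL.
- a (auth_id=6) pairs with 2 row(s) of b.
- a (auth_id=4) pairs with 3 row(s) of b.
- a (auth_id=9) has no partner → padded with NULL.
- a (auth_id=1) pairs with 6 row(s) of b.
- a (auth_id=2) pairs with 5 row(s) of b.
- a (auth_id=4) pairs with 3 row(s) of b.
- a (auth_id=1) pairs with 6 row(s) of b.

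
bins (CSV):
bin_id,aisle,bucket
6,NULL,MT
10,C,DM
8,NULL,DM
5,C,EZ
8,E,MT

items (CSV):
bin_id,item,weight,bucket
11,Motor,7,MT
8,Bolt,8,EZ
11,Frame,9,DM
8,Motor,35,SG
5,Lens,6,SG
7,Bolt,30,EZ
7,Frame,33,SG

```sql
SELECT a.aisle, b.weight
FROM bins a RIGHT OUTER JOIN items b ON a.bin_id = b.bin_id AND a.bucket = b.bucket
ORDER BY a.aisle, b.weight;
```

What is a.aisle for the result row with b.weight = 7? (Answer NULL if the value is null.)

NULL

RIGHT JOIN keeps every row from `items`; unmatched rows get NULL for `bins`'s columns.
Matching on a.bin_id = b.bin_id AND a.bucket = b.bucket.
- a (bin_id=6, bucket=MT) has no partner in b.
- a (bin_id=10, bucket=DM) has no partner in b.
- a (bin_id=8, bucket=DM) has no partner in b.
- a (bin_id=5, bucket=EZ) has no partner in b.
- a (bin_id=8, bucket=MT) has no partner in b.
- 7 row(s) from b found no a partner → padded with NULL.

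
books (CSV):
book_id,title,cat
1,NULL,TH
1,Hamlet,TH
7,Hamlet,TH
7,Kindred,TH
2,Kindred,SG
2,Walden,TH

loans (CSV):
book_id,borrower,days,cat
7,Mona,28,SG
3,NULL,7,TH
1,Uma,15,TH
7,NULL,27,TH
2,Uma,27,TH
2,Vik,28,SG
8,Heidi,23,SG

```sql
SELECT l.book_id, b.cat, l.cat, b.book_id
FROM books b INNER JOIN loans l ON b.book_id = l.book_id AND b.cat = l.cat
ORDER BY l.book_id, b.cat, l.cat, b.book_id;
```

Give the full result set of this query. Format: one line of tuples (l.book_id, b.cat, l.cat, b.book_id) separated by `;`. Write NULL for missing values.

(1, TH, TH, 1); (1, TH, TH, 1); (2, SG, SG, 2); (2, TH, TH, 2); (7, TH, TH, 7); (7, TH, TH, 7)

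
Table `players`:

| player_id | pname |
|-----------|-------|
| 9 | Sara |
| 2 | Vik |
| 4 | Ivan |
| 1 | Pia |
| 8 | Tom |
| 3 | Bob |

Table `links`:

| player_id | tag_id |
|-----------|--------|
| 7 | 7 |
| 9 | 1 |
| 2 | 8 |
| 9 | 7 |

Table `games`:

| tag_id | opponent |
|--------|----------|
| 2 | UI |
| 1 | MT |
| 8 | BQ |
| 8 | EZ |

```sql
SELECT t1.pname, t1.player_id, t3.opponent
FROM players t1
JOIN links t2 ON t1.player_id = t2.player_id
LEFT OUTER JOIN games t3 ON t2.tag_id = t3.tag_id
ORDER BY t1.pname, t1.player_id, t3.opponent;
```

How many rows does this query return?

4

Step 1 — t1 INNER JOIN t2 on player_id → 3 row(s).
Then LEFT JOIN `games t3` on tag_id: each of those 3 rows is kept; rows whose t2.tag_id has no match in t3 get NULL for t3's columns.
Result: 4 row(s).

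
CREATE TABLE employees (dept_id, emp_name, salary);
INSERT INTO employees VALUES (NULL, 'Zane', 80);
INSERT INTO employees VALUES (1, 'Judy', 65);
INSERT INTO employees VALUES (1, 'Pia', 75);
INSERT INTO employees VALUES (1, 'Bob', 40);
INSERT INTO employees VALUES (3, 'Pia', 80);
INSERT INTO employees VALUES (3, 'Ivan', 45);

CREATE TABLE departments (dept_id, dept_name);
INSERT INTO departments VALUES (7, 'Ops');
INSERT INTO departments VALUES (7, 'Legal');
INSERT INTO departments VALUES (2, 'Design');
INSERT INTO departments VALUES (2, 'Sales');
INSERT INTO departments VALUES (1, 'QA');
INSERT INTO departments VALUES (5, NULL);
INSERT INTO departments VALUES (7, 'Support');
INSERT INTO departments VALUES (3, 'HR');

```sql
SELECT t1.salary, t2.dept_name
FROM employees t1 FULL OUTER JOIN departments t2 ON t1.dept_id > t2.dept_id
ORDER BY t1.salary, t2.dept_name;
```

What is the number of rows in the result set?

FULL OUTER JOIN keeps every row from both sides; unmatched rows get NULL for the other side's columns.
Matching on t1.dept_id > t2.dept_id. A NULL in a compared column never satisfies the condition.
- t1 (dept_id=NULL) has no partner → padded with NULL.
- t1 (dept_id=1) has no partner → padded with NULL.
- t1 (dept_id=1) has no partner → padded with NULL.
- t1 (dept_id=1) has no partner → padded with NULL.
- t1 (dept_id=3) pairs with 3 row(s) of t2.
- t1 (dept_id=3) pairs with 3 row(s) of t2.
- 5 row(s) from t2 found no t1 partner → padded with NULL.
Total: 6 matched + 9 padded = 15 rows.

15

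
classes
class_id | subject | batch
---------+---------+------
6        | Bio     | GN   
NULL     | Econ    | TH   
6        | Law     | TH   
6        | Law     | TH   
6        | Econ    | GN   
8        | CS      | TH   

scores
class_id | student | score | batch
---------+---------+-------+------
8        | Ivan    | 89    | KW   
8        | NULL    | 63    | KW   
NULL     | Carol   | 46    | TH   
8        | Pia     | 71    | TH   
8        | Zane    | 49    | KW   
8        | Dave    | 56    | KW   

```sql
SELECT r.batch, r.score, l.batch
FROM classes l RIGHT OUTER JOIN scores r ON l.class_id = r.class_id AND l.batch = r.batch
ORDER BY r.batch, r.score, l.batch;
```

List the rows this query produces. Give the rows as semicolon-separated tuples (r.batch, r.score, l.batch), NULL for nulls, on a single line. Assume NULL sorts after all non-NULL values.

(KW, 49, NULL); (KW, 56, NULL); (KW, 63, NULL); (KW, 89, NULL); (TH, 46, NULL); (TH, 71, TH)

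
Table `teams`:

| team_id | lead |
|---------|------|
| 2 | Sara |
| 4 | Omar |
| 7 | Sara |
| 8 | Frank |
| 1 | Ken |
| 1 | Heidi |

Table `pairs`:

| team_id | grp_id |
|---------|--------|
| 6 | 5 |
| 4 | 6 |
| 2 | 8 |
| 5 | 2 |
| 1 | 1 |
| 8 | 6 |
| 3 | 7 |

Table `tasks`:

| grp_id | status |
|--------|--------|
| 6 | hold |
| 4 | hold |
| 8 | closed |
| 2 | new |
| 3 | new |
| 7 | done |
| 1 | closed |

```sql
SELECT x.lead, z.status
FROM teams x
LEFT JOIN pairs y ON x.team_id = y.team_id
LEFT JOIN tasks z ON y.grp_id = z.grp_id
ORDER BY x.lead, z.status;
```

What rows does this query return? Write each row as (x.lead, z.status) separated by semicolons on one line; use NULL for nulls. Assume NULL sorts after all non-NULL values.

(Frank, hold); (Heidi, closed); (Ken, closed); (Omar, hold); (Sara, closed); (Sara, NULL)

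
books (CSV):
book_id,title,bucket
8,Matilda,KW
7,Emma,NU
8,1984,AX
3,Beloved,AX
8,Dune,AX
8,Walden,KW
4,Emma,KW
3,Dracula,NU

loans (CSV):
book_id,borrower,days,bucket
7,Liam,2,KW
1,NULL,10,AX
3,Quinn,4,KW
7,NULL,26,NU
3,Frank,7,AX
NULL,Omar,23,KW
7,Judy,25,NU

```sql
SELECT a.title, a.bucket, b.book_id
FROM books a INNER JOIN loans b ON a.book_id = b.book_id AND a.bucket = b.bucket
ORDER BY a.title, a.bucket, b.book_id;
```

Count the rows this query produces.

3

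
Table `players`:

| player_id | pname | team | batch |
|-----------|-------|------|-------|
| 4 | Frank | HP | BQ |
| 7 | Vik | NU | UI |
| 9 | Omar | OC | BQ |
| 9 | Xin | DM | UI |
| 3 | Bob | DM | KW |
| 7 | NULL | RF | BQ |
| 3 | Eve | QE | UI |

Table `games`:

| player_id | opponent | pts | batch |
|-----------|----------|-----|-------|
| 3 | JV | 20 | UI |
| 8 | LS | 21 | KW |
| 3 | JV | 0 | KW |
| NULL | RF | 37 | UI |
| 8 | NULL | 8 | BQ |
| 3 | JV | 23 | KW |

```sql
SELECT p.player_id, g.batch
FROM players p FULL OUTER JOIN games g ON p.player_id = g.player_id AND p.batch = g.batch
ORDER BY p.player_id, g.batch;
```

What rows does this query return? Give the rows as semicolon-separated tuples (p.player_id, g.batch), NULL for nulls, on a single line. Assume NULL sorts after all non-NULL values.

(3, KW); (3, KW); (3, UI); (4, NULL); (7, NULL); (7, NULL); (9, NULL); (9, NULL); (NULL, BQ); (NULL, KW); (NULL, UI)

FULL OUTER JOIN keeps every row from both sides; unmatched rows get NULL for the other side's columns.
Matching on p.player_id = g.player_id AND p.batch = g.batch. A NULL in a compared column never satisfies the condition.
Matched pairs: 3; unmatched p rows kept: 5; unmatched g rows kept: 3.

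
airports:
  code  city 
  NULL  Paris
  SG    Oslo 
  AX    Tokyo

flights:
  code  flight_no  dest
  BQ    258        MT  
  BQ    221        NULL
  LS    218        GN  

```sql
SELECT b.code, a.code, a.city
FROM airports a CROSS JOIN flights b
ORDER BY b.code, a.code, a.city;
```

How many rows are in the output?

9

CROSS JOIN pairs every row of `airports` with every row of `flights`: 3 × 3 = 9 rows.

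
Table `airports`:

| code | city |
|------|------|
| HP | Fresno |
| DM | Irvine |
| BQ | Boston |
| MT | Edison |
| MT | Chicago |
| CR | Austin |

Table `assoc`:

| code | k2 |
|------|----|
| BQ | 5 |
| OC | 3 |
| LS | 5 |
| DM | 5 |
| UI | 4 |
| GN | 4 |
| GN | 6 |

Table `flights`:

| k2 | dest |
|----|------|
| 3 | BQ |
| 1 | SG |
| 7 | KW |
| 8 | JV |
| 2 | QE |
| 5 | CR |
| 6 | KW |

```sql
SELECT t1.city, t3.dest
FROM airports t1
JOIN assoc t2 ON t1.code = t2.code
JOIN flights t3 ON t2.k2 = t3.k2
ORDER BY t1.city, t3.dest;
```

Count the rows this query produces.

2

Evaluate left to right. First `airports t1 INNER JOIN assoc t2` on code: 2 row(s).
Then INNER JOIN `flights t3` on k2: keep only rows whose t2.k2 appears in t3.
Result: 2 row(s).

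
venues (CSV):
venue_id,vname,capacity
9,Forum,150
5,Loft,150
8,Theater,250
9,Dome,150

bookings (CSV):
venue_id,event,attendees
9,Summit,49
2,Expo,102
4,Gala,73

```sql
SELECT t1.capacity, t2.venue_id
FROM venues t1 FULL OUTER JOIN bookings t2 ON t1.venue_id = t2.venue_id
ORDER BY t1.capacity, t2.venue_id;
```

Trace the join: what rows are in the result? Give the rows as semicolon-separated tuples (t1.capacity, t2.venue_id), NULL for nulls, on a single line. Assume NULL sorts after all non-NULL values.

FULL OUTER JOIN keeps every row from both sides; unmatched rows get NULL for the other side's columns.
Matching on t1.venue_id = t2.venue_id.
- t1 row (venue_id=9): matches 1 t2 row(s) → 1 output row(s).
- t1 row (venue_id=5): no match → kept, t2 columns NULL.
- t1 row (venue_id=8): no match → kept, t2 columns NULL.
- t1 row (venue_id=9): matches 1 t2 row(s) → 1 output row(s).
- 2 row(s) from t2 found no t1 partner → padded with NULL.
After projecting and ordering:
t1.capacity | t2.venue_id
150 | 9
150 | 9
150 | NULL
250 | NULL
NULL | 2
NULL | 4

(150, 9); (150, 9); (150, NULL); (250, NULL); (NULL, 2); (NULL, 4)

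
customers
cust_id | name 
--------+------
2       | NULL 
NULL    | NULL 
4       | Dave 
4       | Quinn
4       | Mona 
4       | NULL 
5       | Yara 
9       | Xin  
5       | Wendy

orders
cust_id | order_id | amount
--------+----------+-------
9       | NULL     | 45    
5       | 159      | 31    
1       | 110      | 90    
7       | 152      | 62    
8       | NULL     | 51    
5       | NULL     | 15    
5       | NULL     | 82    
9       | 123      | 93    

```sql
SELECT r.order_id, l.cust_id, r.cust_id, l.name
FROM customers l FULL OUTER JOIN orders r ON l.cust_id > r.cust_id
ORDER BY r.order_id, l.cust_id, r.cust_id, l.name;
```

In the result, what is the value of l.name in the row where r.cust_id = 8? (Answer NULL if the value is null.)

Xin

FULL OUTER JOIN keeps every row from both sides; unmatched rows get NULL for the other side's columns.
Matching on l.cust_id > r.cust_id. A NULL in a compared column never satisfies the condition.
- l[0] cust_id=2 → 1 match(es) in r → 1 row(s).
- l[1] cust_id=NULL → no match; kept with NULLs on the r side.
- l[2] cust_id=4 → 1 match(es) in r → 1 row(s).
- l[3] cust_id=4 → 1 match(es) in r → 1 row(s).
- l[4] cust_id=4 → 1 match(es) in r → 1 row(s).
- l[5] cust_id=4 → 1 match(es) in r → 1 row(s).
- l[6] cust_id=5 → 1 match(es) in r → 1 row(s).
- l[7] cust_id=9 → 6 match(es) in r → 6 row(s).
- l[8] cust_id=5 → 1 match(es) in r → 1 row(s).
- plus 2 unmatched r row(s), each kept with NULL l columns.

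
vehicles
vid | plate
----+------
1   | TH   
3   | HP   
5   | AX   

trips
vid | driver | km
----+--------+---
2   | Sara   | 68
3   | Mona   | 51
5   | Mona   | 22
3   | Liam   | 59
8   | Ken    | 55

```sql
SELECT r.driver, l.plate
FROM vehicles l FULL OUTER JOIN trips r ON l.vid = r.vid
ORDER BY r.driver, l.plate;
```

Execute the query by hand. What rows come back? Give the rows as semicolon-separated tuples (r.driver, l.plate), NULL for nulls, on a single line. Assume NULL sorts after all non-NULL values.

(Ken, NULL); (Liam, HP); (Mona, AX); (Mona, HP); (Sara, NULL); (NULL, TH)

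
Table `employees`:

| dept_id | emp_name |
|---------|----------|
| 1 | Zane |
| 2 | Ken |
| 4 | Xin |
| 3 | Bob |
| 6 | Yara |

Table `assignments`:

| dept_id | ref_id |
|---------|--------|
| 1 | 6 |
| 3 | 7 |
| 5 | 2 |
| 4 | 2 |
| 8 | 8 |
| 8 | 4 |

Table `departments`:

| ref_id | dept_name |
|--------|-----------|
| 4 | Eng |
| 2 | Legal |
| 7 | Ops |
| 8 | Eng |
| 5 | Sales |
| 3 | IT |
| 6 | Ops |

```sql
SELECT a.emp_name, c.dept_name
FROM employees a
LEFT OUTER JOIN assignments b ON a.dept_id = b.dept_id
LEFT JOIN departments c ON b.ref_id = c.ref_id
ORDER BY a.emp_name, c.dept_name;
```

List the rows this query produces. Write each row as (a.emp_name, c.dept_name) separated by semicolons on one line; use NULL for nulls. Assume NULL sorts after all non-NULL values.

Joins associate left-to-right: employees LEFT JOIN assignments on dept_id gives 5 intermediate row(s).
Then LEFT JOIN `departments c` on ref_id: each of those 5 rows is kept; rows whose b.ref_id has no match in c get NULL for c's columns.

(Bob, Ops); (Ken, NULL); (Xin, Legal); (Yara, NULL); (Zane, Ops)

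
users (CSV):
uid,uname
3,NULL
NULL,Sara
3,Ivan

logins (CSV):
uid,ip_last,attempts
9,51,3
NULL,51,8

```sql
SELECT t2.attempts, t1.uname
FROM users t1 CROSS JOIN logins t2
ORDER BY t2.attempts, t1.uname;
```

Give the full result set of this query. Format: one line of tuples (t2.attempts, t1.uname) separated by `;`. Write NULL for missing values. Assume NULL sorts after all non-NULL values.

CROSS JOIN pairs every row of `users` with every row of `logins`: 3 × 2 = 6 rows.

(3, Ivan); (3, Sara); (3, NULL); (8, Ivan); (8, Sara); (8, NULL)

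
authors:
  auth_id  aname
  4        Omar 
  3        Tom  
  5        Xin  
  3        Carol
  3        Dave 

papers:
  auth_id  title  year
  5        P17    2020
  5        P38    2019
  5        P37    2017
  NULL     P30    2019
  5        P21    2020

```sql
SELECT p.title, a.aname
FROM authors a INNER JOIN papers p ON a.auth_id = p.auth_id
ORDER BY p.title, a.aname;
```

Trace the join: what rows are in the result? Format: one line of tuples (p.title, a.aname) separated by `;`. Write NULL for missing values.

INNER JOIN keeps only pairs where the ON condition holds.
Matching on a.auth_id = p.auth_id. A NULL in a compared column never satisfies the condition.
- a row (auth_id=4): no match → dropped.
- a row (auth_id=3): no match → dropped.
- a row (auth_id=5): matches 4 p row(s) → 4 output row(s).
- a row (auth_id=3): no match → dropped.
- a row (auth_id=3): no match → dropped.
After projecting and ordering:
p.title | a.aname
P17 | Xin
P21 | Xin
P37 | Xin
P38 | Xin

(P17, Xin); (P21, Xin); (P37, Xin); (P38, Xin)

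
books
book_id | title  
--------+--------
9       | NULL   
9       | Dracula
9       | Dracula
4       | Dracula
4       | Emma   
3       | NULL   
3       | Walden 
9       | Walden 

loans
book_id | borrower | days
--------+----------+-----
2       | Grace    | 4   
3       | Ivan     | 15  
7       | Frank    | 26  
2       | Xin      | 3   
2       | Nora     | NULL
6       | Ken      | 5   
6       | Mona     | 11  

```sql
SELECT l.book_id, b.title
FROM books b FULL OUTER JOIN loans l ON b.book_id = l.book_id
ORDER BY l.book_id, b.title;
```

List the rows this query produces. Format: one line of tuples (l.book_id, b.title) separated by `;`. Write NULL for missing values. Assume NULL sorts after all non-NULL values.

FULL OUTER JOIN keeps every row from both sides; unmatched rows get NULL for the other side's columns.
Matching on b.book_id = l.book_id.
- b (book_id=9) has no partner → padded with NULL.
- b (book_id=9) has no partner → padded with NULL.
- b (book_id=9) has no partner → padded with NULL.
- b (book_id=4) has no partner → padded with NULL.
- b (book_id=4) has no partner → padded with NULL.
- b (book_id=3) pairs with 1 row(s) of l.
- b (book_id=3) pairs with 1 row(s) of l.
- b (book_id=9) has no partner → padded with NULL.
- plus 6 unmatched l row(s), each kept with NULL b columns.

(2, NULL); (2, NULL); (2, NULL); (3, Walden); (3, NULL); (6, NULL); (6, NULL); (7, NULL); (NULL, Dracula); (NULL, Dracula); (NULL, Dracula); (NULL, Emma); (NULL, Walden); (NULL, NULL)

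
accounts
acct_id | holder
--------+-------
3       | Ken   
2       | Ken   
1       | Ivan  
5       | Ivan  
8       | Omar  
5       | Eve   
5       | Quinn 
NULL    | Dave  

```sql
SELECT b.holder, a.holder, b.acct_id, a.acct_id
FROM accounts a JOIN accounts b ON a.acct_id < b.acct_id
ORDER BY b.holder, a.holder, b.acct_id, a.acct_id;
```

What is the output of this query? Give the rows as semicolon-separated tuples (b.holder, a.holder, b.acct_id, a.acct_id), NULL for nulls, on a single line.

(Eve, Ivan, 5, 1); (Eve, Ken, 5, 2); (Eve, Ken, 5, 3); (Ivan, Ivan, 5, 1); (Ivan, Ken, 5, 2); (Ivan, Ken, 5, 3); (Ken, Ivan, 2, 1); (Ken, Ivan, 3, 1); (Ken, Ken, 3, 2); (Omar, Eve, 8, 5); (Omar, Ivan, 8, 1); (Omar, Ivan, 8, 5); (Omar, Ken, 8, 2); (Omar, Ken, 8, 3); (Omar, Quinn, 8, 5); (Quinn, Ivan, 5, 1); (Quinn, Ken, 5, 2); (Quinn, Ken, 5, 3)

INNER JOIN keeps only pairs where the ON condition holds.
Matching on a.acct_id < b.acct_id. A NULL in a compared column never satisfies the condition.
- a row (acct_id=3): matches 4 b row(s) → 4 output row(s).
- a row (acct_id=2): matches 5 b row(s) → 5 output row(s).
- a row (acct_id=1): matches 6 b row(s) → 6 output row(s).
- a row (acct_id=5): matches 1 b row(s) → 1 output row(s).
- a row (acct_id=8): no match → dropped.
- a row (acct_id=5): matches 1 b row(s) → 1 output row(s).
- a row (acct_id=5): matches 1 b row(s) → 1 output row(s).
- a row (acct_id=NULL): no match → dropped.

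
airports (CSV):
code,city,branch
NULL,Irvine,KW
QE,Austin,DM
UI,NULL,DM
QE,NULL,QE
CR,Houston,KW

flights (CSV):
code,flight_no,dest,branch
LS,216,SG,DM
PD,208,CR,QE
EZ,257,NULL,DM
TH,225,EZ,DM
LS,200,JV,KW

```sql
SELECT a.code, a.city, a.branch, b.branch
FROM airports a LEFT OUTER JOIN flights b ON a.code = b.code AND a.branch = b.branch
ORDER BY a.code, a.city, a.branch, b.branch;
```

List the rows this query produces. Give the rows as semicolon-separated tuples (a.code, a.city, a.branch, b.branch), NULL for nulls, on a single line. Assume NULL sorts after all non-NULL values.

(CR, Houston, KW, NULL); (QE, Austin, DM, NULL); (QE, NULL, QE, NULL); (UI, NULL, DM, NULL); (NULL, Irvine, KW, NULL)

LEFT JOIN keeps every row from `airports`; unmatched rows get NULL for `flights`'s columns.
Matching on a.code = b.code AND a.branch = b.branch. A NULL in a compared column never satisfies the condition.
- a row (code=NULL, branch=KW): no match → kept, b columns NULL.
- a row (code=QE, branch=DM): no match → kept, b columns NULL.
- a row (code=UI, branch=DM): no match → kept, b columns NULL.
- a row (code=QE, branch=QE): no match → kept, b columns NULL.
- a row (code=CR, branch=KW): no match → kept, b columns NULL.
After projecting and ordering:
a.code | a.city | a.branch | b.branch
CR | Houston | KW | NULL
QE | Austin | DM | NULL
QE | NULL | QE | NULL
UI | NULL | DM | NULL
NULL | Irvine | KW | NULL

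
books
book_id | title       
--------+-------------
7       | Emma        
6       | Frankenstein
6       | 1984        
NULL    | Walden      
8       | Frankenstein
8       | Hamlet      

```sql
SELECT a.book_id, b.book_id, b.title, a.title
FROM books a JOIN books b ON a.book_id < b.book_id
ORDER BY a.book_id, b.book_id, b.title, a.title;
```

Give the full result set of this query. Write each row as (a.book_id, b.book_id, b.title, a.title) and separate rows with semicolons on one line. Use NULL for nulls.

(6, 7, Emma, 1984); (6, 7, Emma, Frankenstein); (6, 8, Frankenstein, 1984); (6, 8, Frankenstein, Frankenstein); (6, 8, Hamlet, 1984); (6, 8, Hamlet, Frankenstein); (7, 8, Frankenstein, Emma); (7, 8, Hamlet, Emma)

INNER JOIN keeps only pairs where the ON condition holds.
Matching on a.book_id < b.book_id. A NULL in a compared column never satisfies the condition.
Matched pairs: 8.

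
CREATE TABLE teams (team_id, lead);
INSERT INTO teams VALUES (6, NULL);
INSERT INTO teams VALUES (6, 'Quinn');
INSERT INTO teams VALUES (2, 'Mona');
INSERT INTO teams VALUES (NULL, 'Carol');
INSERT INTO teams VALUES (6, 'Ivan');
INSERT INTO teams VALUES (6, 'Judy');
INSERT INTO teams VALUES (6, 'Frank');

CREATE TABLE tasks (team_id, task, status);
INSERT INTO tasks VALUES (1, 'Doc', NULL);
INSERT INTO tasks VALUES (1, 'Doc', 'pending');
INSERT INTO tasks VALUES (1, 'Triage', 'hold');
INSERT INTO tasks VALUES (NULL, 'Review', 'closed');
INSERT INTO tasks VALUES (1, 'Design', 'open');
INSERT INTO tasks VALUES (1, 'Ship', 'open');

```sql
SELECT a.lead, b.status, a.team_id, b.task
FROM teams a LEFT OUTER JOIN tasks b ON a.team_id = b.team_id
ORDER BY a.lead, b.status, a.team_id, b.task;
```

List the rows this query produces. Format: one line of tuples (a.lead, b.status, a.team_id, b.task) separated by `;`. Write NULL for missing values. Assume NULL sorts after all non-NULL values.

LEFT JOIN keeps every row from `teams`; unmatched rows get NULL for `tasks`'s columns.
Matching on a.team_id = b.team_id. A NULL in a compared column never satisfies the condition.
- a row (team_id=6): no match → kept, b columns NULL.
- a row (team_id=6): no match → kept, b columns NULL.
- a row (team_id=2): no match → kept, b columns NULL.
- a row (team_id=NULL): no match → kept, b columns NULL.
- a row (team_id=6): no match → kept, b columns NULL.
- a row (team_id=6): no match → kept, b columns NULL.
- a row (team_id=6): no match → kept, b columns NULL.
After projecting and ordering:
a.lead | b.status | a.team_id | b.task
Carol | NULL | NULL | NULL
Frank | NULL | 6 | NULL
Ivan | NULL | 6 | NULL
Judy | NULL | 6 | NULL
Mona | NULL | 2 | NULL
Quinn | NULL | 6 | NULL
NULL | NULL | 6 | NULL

(Carol, NULL, NULL, NULL); (Frank, NULL, 6, NULL); (Ivan, NULL, 6, NULL); (Judy, NULL, 6, NULL); (Mona, NULL, 2, NULL); (Quinn, NULL, 6, NULL); (NULL, NULL, 6, NULL)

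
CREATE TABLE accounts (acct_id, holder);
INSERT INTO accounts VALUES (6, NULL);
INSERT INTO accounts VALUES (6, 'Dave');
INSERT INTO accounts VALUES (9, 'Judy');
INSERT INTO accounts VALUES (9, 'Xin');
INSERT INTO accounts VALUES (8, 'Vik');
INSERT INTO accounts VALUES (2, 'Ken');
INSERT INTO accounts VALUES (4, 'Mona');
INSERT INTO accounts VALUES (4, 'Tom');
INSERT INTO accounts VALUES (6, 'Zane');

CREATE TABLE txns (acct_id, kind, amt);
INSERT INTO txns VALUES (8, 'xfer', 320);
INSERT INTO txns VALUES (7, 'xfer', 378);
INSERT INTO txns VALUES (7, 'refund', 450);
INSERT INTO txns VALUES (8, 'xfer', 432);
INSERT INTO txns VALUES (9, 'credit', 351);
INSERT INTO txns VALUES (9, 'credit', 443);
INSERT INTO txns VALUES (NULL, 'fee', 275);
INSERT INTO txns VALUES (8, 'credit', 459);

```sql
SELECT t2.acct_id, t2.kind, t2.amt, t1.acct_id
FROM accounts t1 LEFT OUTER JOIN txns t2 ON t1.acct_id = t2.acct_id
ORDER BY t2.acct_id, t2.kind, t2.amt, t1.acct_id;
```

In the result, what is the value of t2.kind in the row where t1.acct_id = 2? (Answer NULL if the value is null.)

LEFT JOIN keeps every row from `accounts`; unmatched rows get NULL for `txns`'s columns.
Matching on t1.acct_id = t2.acct_id. A NULL in a compared column never satisfies the condition.
Matched pairs: 7; unmatched t1 rows kept: 6.

NULL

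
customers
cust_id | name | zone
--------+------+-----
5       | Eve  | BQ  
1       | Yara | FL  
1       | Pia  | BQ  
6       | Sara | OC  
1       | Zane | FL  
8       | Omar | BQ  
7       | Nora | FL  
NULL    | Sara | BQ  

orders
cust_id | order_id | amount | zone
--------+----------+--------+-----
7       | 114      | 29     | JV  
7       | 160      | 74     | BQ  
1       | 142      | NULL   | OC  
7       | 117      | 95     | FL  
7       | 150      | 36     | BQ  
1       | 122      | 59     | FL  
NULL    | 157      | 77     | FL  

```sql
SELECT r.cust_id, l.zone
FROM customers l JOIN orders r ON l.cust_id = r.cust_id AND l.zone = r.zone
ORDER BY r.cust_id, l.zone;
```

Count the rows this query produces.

3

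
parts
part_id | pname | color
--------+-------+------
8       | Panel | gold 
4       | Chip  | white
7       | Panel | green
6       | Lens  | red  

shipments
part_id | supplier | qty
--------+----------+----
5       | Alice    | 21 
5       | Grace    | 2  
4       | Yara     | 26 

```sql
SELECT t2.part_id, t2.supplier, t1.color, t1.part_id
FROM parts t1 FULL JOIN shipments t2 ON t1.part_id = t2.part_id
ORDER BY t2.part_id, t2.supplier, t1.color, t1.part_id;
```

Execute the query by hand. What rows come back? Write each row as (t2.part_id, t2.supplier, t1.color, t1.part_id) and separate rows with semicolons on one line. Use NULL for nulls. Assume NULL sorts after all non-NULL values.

(4, Yara, white, 4); (5, Alice, NULL, NULL); (5, Grace, NULL, NULL); (NULL, NULL, gold, 8); (NULL, NULL, green, 7); (NULL, NULL, red, 6)

FULL OUTER JOIN keeps every row from both sides; unmatched rows get NULL for the other side's columns.
Matching on t1.part_id = t2.part_id.
Matched pairs: 1; unmatched t1 rows kept: 3; unmatched t2 rows kept: 2.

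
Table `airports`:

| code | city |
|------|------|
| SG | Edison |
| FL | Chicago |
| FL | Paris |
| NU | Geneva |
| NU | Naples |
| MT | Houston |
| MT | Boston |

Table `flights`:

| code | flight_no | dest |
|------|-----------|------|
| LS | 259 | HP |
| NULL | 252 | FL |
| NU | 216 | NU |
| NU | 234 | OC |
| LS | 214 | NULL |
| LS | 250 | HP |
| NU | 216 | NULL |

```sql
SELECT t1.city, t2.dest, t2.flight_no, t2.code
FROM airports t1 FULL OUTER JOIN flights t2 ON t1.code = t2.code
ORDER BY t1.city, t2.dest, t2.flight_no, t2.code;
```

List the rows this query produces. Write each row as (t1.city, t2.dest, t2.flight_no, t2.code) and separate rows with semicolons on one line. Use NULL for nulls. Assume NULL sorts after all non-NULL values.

FULL OUTER JOIN keeps every row from both sides; unmatched rows get NULL for the other side's columns.
Matching on t1.code = t2.code. A NULL in a compared column never satisfies the condition.
Matched pairs: 6; unmatched t1 rows kept: 5; unmatched t2 rows kept: 4.

(Boston, NULL, NULL, NULL); (Chicago, NULL, NULL, NULL); (Edison, NULL, NULL, NULL); (Geneva, NU, 216, NU); (Geneva, OC, 234, NU); (Geneva, NULL, 216, NU); (Houston, NULL, NULL, NULL); (Naples, NU, 216, NU); (Naples, OC, 234, NU); (Naples, NULL, 216, NU); (Paris, NULL, NULL, NULL); (NULL, FL, 252, NULL); (NULL, HP, 250, LS); (NULL, HP, 259, LS); (NULL, NULL, 214, LS)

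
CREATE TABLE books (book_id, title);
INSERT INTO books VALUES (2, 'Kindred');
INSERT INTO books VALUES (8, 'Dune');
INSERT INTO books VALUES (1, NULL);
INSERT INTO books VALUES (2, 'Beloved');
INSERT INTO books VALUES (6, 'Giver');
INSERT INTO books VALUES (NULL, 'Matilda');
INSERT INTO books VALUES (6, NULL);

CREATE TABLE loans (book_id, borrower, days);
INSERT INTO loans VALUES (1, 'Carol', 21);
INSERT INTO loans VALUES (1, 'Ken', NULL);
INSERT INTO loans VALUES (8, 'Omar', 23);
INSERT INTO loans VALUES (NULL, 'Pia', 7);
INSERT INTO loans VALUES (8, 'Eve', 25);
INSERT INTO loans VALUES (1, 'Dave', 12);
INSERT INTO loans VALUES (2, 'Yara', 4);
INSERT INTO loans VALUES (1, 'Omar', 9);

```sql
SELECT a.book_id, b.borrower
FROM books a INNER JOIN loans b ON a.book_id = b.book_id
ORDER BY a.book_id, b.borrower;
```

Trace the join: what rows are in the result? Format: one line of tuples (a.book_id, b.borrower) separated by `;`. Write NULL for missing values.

(1, Carol); (1, Dave); (1, Ken); (1, Omar); (2, Yara); (2, Yara); (8, Eve); (8, Omar)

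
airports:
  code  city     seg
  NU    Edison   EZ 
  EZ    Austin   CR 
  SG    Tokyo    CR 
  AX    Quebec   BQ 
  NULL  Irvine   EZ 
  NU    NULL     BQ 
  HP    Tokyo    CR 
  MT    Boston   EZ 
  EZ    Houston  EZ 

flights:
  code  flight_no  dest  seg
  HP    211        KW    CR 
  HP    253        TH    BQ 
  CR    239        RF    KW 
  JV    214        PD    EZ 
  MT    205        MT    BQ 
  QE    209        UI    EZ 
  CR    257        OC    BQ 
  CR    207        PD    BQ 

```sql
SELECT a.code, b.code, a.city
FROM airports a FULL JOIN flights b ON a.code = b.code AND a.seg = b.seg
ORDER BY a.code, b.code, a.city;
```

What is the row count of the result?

16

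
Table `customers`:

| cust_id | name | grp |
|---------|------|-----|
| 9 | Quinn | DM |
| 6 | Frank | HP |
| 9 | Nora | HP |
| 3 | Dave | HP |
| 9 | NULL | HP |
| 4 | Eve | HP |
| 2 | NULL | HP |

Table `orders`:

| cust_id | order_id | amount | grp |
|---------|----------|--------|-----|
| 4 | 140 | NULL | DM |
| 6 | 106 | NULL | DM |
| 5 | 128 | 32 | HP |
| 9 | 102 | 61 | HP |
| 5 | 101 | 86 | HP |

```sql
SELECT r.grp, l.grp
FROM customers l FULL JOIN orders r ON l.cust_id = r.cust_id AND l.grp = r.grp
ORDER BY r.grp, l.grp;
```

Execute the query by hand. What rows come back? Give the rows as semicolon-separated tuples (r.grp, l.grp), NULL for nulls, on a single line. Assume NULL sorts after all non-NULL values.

FULL OUTER JOIN keeps every row from both sides; unmatched rows get NULL for the other side's columns.
Matching on l.cust_id = r.cust_id AND l.grp = r.grp.
- l[0] cust_id=9, grp=DM → no match; kept with NULLs on the r side.
- l[1] cust_id=6, grp=HP → no match; kept with NULLs on the r side.
- l[2] cust_id=9, grp=HP → 1 match(es) in r → 1 row(s).
- l[3] cust_id=3, grp=HP → no match; kept with NULLs on the r side.
- l[4] cust_id=9, grp=HP → 1 match(es) in r → 1 row(s).
- l[5] cust_id=4, grp=HP → no match; kept with NULLs on the r side.
- l[6] cust_id=2, grp=HP → no match; kept with NULLs on the r side.
- 4 row(s) from r found no l partner → padded with NULL.

(DM, NULL); (DM, NULL); (HP, HP); (HP, HP); (HP, NULL); (HP, NULL); (NULL, DM); (NULL, HP); (NULL, HP); (NULL, HP); (NULL, HP)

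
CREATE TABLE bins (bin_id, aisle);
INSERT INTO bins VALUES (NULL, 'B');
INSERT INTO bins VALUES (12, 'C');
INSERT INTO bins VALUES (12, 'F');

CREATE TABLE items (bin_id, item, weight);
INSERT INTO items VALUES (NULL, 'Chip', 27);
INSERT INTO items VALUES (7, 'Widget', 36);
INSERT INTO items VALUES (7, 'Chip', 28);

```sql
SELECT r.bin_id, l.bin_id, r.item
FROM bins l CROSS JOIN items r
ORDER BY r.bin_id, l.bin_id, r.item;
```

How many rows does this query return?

CROSS JOIN pairs every row of `bins` with every row of `items`: 3 × 3 = 9 rows.

9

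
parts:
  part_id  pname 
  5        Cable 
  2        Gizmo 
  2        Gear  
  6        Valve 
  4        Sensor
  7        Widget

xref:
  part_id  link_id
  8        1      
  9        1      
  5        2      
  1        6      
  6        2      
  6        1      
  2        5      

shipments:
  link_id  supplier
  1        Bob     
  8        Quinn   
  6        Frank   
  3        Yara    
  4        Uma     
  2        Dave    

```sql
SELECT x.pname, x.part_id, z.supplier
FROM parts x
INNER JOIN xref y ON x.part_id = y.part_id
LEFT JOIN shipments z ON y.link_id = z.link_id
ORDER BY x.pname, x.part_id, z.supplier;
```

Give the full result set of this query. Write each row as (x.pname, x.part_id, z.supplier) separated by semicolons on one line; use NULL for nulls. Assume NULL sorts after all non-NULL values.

Joins associate left-to-right: parts INNER JOIN xref on part_id gives 5 intermediate row(s).
Then LEFT JOIN `shipments z` on link_id: each of those 5 rows is kept; rows whose y.link_id has no match in z get NULL for z's columns.

(Cable, 5, Dave); (Gear, 2, NULL); (Gizmo, 2, NULL); (Valve, 6, Bob); (Valve, 6, Dave)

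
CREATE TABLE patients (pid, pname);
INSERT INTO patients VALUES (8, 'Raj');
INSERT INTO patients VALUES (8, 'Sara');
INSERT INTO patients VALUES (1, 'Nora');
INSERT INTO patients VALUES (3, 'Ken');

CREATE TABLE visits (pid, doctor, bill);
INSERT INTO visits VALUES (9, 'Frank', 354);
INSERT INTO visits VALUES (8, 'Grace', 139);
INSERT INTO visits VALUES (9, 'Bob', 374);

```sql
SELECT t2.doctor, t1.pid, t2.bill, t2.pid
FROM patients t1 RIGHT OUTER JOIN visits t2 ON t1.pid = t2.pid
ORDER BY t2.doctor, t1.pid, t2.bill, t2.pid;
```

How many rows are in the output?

RIGHT JOIN keeps every row from `visits`; unmatched rows get NULL for `patients`'s columns.
Matching on t1.pid = t2.pid.
Matched pairs: 2; unmatched t2 rows kept: 2.
Total: 2 matched + 2 padded = 4 rows.

4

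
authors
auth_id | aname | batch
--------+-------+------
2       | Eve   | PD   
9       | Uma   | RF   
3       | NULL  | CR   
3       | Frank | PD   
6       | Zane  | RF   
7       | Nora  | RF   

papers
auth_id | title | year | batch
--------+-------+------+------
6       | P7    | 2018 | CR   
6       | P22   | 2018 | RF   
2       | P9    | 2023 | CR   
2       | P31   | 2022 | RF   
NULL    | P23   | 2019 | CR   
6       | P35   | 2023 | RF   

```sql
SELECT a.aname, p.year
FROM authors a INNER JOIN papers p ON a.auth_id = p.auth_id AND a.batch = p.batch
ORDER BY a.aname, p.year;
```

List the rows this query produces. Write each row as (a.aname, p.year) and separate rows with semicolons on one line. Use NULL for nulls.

(Zane, 2018); (Zane, 2023)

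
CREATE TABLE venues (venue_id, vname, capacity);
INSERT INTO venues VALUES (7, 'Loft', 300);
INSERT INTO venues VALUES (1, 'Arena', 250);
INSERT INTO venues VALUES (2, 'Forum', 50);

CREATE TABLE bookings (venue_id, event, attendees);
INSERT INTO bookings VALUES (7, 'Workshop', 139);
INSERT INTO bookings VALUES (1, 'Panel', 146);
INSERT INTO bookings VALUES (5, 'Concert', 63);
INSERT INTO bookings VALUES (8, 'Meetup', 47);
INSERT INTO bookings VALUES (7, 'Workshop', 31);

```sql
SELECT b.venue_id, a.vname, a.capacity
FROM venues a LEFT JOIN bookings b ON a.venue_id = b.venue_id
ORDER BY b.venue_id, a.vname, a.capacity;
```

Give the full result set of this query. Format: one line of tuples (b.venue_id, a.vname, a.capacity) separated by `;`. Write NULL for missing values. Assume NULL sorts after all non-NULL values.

(1, Arena, 250); (7, Loft, 300); (7, Loft, 300); (NULL, Forum, 50)

LEFT JOIN keeps every row from `venues`; unmatched rows get NULL for `bookings`'s columns.
Matching on a.venue_id = b.venue_id.
Matched pairs: 3; unmatched a rows kept: 1.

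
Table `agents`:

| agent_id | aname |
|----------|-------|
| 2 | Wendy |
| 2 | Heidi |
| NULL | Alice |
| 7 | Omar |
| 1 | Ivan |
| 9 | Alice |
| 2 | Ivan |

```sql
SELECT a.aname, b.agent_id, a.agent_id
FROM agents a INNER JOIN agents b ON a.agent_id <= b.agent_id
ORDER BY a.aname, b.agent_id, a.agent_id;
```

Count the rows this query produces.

24

INNER JOIN keeps only pairs where the ON condition holds.
Matching on a.agent_id <= b.agent_id. A NULL in a compared column never satisfies the condition.
- a row (agent_id=2): matches 5 b row(s) → 5 output row(s).
- a row (agent_id=2): matches 5 b row(s) → 5 output row(s).
- a row (agent_id=NULL): no match → dropped.
- a row (agent_id=7): matches 2 b row(s) → 2 output row(s).
- a row (agent_id=1): matches 6 b row(s) → 6 output row(s).
- a row (agent_id=9): matches 1 b row(s) → 1 output row(s).
- a row (agent_id=2): matches 5 b row(s) → 5 output row(s).
Total: 24 rows.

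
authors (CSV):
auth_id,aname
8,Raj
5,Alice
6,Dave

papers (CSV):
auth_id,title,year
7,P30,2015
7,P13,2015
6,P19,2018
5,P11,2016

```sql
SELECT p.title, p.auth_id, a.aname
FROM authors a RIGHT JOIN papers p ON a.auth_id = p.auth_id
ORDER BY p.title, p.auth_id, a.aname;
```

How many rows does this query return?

RIGHT JOIN keeps every row from `papers`; unmatched rows get NULL for `authors`'s columns.
Matching on a.auth_id = p.auth_id.
- auth_id=8: no matching p row.
- auth_id=5: 1 matching p row(s), so 1 row(s) emitted.
- auth_id=6: 1 matching p row(s), so 1 row(s) emitted.
- 2 row(s) from p found no a partner → padded with NULL.
Total: 2 matched + 2 padded = 4 rows.

4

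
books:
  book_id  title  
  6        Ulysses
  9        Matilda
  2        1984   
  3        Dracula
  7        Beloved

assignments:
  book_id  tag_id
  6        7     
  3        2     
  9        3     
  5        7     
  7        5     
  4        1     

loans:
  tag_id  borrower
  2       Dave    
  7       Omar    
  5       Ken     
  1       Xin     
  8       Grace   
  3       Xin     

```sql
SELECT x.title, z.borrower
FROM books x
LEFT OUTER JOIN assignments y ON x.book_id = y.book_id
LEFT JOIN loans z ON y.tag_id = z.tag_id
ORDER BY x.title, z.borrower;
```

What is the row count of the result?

5

Step 1 — x LEFT JOIN y on book_id → 5 row(s).
Then LEFT JOIN `loans z` on tag_id: each of those 5 rows is kept; rows whose y.tag_id has no match in z get NULL for z's columns.
Result: 5 row(s).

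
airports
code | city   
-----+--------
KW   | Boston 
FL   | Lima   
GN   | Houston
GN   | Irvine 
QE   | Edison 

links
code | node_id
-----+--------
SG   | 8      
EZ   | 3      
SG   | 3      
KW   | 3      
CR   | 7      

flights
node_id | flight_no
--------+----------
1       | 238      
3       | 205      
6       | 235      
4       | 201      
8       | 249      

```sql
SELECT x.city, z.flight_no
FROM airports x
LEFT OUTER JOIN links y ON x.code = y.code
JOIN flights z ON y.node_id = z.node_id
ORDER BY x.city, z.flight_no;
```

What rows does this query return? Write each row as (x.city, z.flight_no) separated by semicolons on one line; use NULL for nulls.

(Boston, 205)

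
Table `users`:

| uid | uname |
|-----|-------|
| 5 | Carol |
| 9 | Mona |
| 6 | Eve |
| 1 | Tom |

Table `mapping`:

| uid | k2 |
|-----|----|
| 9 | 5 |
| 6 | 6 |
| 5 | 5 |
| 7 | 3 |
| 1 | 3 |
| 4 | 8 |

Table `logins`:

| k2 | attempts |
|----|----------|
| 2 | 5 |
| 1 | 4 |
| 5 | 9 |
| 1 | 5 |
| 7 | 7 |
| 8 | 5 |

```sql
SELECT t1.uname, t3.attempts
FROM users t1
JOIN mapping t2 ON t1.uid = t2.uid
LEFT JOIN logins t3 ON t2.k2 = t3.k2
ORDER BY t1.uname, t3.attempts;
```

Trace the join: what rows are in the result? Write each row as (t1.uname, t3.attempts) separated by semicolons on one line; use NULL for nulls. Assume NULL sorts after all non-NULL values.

Evaluate left to right. First `users t1 INNER JOIN mapping t2` on uid: 4 row(s).
Then LEFT JOIN `logins t3` on k2: each of those 4 rows is kept; rows whose t2.k2 has no match in t3 get NULL for t3's columns.

(Carol, 9); (Eve, NULL); (Mona, 9); (Tom, NULL)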